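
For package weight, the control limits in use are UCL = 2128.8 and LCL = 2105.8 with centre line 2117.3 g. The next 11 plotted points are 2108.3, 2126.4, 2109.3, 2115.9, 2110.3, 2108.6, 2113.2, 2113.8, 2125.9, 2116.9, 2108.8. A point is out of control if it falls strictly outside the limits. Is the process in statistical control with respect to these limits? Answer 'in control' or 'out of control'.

All 11 points lie within [2105.8, 2128.8].

in control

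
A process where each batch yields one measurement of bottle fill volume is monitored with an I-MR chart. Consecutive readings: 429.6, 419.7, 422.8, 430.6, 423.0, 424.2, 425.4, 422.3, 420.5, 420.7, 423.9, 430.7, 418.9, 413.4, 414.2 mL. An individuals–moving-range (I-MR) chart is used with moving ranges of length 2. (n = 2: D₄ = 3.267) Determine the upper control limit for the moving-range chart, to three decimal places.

14.935

Moving ranges: 9.9, 3.1, 7.8, 7.6, 1.2, 1.2, 3.1, 1.8, 0.2, 3.2, 6.8, 11.8, 5.5, 0.8; M̄R̄ = 64.0000 / 14 = 4.5714
UCL_MR = D₄·M̄R̄ = 3.267 × 4.5714 = 14.9349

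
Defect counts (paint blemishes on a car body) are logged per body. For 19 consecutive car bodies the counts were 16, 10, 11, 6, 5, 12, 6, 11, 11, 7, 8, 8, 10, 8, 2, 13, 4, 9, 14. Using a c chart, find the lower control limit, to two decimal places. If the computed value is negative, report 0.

0.00

c̄ = (16 + 10 + 11 + 6 + 5 + 12 + 6 + 11 + 11 + 7 + 8 + 8 + 10 + 8 + 2 + 13 + 4 + 9 + 14) / 19 = 171 / 19 = 9.0000
LCL = c̄ − 3√c̄ = 9.0000 − 3 × 3.0000 = 0.0000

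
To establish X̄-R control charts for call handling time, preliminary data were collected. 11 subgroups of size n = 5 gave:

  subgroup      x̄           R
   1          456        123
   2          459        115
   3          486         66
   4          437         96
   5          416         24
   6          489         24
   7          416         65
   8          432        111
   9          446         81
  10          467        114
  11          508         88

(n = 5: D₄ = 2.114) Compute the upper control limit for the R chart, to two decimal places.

174.31

R̄ = (123 + 115 + 66 + 96 + 24 + 24 + 65 + 111 + 81 + 114 + 88) / 11 = 907.0000 / 11 = 82.4545
UCL_R = D₄·R̄ = 2.114 × 82.4545 = 174.3089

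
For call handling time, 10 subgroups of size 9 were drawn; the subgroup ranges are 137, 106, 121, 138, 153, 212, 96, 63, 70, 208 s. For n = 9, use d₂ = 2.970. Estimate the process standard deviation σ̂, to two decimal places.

43.91

R̄ = (137 + 106 + 121 + 138 + 153 + 212 + 96 + 63 + 70 + 208) / 10 = 130.4000
σ̂ = R̄ / d₂ = 130.4000 / 2.970 = 43.9057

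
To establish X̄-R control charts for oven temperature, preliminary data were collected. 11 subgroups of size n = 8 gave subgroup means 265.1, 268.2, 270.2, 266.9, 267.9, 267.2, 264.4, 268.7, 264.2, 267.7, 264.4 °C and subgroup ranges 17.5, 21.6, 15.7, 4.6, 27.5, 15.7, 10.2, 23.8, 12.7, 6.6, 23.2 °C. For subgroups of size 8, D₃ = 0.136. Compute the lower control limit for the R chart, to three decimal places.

2.214

R̄ = (17.5 + 21.6 + 15.7 + 4.6 + 27.5 + 15.7 + 10.2 + 23.8 + 12.7 + 6.6 + 23.2) / 11 = 179.1000 / 11 = 16.2818
LCL_R = D₃·R̄ = 0.136 × 16.2818 = 2.2143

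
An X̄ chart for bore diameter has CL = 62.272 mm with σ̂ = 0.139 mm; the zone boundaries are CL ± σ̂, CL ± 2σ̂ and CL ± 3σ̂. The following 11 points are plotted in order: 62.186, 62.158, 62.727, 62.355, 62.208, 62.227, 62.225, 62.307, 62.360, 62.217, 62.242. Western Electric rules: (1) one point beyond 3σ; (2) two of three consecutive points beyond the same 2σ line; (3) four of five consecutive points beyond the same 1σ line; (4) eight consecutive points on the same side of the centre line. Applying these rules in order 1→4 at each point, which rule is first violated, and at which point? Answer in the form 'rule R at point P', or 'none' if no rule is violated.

Zone of each point (C = within 1σ̂, B = 1σ̂–2σ̂, A = 2σ̂–3σ̂, * = beyond 3σ̂; sign = side of CL): 1:-C, 2:-C, 3:+*, 4:+C, 5:-C, 6:-C, 7:-C, 8:+C, 9:+C, 10:-C, 11:-C
Rule 1 (one point beyond the 3σ limits) is satisfied at point 3.

rule 1 at point 3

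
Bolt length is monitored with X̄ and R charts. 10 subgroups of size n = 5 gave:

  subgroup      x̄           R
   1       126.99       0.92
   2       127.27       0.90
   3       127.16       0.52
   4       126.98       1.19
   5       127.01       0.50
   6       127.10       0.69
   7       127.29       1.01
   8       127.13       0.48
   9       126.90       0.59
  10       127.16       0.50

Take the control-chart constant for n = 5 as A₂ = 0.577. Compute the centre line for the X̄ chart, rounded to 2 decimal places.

X̄̄ = (126.99 + 127.27 + 127.16 + 126.98 + 127.01 + 127.10 + 127.29 + 127.13 + 126.90 + 127.16) / 10 = 1270.9900 / 10 = 127.0990
CL = X̄̄ = 127.0990

127.10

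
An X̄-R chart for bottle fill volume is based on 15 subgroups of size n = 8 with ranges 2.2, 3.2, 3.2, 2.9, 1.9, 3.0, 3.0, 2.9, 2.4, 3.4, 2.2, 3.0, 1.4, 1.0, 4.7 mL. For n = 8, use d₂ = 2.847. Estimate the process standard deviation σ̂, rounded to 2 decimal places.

R̄ = (2.2 + 3.2 + 3.2 + 2.9 + 1.9 + 3.0 + 3.0 + 2.9 + 2.4 + 3.4 + 2.2 + 3.0 + 1.4 + 1.0 + 4.7) / 15 = 2.6933
σ̂ = R̄ / d₂ = 2.6933 / 2.847 = 0.9460

0.95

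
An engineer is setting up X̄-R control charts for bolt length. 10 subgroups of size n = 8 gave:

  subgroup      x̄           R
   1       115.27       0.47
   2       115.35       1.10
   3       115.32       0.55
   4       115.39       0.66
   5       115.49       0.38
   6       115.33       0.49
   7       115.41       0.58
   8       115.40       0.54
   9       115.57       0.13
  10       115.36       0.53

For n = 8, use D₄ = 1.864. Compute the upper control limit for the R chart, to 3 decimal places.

R̄ = (0.47 + 1.10 + 0.55 + 0.66 + 0.38 + 0.49 + 0.58 + 0.54 + 0.13 + 0.53) / 10 = 5.4300 / 10 = 0.5430
UCL_R = D₄·R̄ = 1.864 × 0.5430 = 1.0122

1.012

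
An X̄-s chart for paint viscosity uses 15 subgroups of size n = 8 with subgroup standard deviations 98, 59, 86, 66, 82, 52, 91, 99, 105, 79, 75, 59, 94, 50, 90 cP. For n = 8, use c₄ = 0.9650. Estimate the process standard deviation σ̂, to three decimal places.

s̄ = (98 + 59 + 86 + 66 + 82 + 52 + 91 + 99 + 105 + 79 + 75 + 59 + 94 + 50 + 90) / 15 = 79.0000
σ̂ = s̄ / c₄ = 79.0000 / 0.9650 = 81.8653

81.865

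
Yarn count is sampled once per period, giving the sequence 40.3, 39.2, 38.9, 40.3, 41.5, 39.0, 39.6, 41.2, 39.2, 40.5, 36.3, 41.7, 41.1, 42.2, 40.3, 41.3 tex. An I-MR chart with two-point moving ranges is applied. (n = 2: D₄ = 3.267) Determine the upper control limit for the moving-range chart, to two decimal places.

5.71

Moving ranges: 1.1, 0.3, 1.4, 1.2, 2.5, 0.6, 1.6, 2.0, 1.3, 4.2, 5.4, 0.6, 1.1, 1.9, 1.0; M̄R̄ = 26.2000 / 15 = 1.7467
UCL_MR = D₄·M̄R̄ = 3.267 × 1.7467 = 5.7064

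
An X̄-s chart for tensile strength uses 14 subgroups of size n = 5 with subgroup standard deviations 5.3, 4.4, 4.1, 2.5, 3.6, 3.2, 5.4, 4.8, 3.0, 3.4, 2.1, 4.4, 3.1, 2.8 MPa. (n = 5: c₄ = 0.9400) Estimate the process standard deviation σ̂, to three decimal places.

3.959

s̄ = (5.3 + 4.4 + 4.1 + 2.5 + 3.6 + 3.2 + 5.4 + 4.8 + 3.0 + 3.4 + 2.1 + 4.4 + 3.1 + 2.8) / 14 = 3.7214
σ̂ = s̄ / c₄ = 3.7214 / 0.9400 = 3.9590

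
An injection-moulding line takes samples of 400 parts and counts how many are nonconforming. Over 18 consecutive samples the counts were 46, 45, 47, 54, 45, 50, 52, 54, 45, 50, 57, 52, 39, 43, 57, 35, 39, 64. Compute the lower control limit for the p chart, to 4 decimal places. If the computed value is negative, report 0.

0.0724

p̄ = Σdᵢ / (k·n) = 874 / (18 × 400) = 0.12139
LCL = p̄ − 3·√(p̄(1−p̄)/n) = 0.12139 − 3 × 0.01633 = 0.07240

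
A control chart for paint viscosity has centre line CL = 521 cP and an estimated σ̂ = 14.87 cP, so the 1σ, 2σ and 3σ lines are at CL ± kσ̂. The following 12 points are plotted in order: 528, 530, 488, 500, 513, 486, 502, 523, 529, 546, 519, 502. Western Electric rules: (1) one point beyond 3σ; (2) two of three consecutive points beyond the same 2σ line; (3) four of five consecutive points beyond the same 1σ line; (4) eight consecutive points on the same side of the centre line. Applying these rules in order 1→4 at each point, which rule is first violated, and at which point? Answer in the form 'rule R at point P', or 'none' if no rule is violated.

Zone of each point (C = within 1σ̂, B = 1σ̂–2σ̂, A = 2σ̂–3σ̂, * = beyond 3σ̂; sign = side of CL): 1:+C, 2:+C, 3:-A, 4:-B, 5:-C, 6:-A, 7:-B, 8:+C, 9:+C, 10:+B, 11:-C, 12:-B
Rule 3 (four of five consecutive points beyond the same 1σ limit) is satisfied at point 7.

rule 3 at point 7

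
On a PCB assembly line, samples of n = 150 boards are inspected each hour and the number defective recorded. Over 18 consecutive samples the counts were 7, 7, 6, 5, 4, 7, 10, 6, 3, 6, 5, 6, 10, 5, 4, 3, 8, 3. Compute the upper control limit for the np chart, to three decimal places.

12.937

p̄ = Σdᵢ / (k·n) = 105 / (18 × 150) = 0.03889
UCL = np̄ + 3·√(np̄(1−p̄)) = 5.8333 + 3 × √(5.8333×0.96111) = 5.8333 + 3 × 2.3678 = 12.9367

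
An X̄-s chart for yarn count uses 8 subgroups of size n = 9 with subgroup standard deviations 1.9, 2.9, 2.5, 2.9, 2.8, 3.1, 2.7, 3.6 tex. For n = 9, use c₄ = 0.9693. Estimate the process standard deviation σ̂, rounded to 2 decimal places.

s̄ = (1.9 + 2.9 + 2.5 + 2.9 + 2.8 + 3.1 + 2.7 + 3.6) / 8 = 2.8000
σ̂ = s̄ / c₄ = 2.8000 / 0.9693 = 2.8887

2.89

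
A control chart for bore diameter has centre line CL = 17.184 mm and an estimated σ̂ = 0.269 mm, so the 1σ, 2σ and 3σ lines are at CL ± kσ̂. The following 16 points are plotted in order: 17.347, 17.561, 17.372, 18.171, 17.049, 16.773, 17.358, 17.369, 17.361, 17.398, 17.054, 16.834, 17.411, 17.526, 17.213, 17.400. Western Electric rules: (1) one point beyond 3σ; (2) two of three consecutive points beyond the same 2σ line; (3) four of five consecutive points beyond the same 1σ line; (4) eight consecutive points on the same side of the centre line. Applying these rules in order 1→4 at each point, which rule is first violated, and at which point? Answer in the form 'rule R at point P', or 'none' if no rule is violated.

rule 1 at point 4

Zone of each point (C = within 1σ̂, B = 1σ̂–2σ̂, A = 2σ̂–3σ̂, * = beyond 3σ̂; sign = side of CL): 1:+C, 2:+B, 3:+C, 4:+*, 5:-C, 6:-B, 7:+C, 8:+C, 9:+C, 10:+C, 11:-C, 12:-B, 13:+C, 14:+B, 15:+C, 16:+C
Rule 1 (one point beyond the 3σ limits) is satisfied at point 4.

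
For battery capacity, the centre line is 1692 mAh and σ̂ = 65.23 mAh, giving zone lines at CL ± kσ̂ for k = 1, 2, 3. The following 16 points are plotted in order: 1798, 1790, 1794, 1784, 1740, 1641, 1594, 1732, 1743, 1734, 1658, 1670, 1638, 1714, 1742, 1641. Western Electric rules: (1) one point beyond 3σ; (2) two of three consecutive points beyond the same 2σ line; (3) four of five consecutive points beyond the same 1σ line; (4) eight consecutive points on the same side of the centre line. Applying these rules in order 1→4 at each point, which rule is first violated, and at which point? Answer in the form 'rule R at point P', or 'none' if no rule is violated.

rule 3 at point 4

Zone of each point (C = within 1σ̂, B = 1σ̂–2σ̂, A = 2σ̂–3σ̂, * = beyond 3σ̂; sign = side of CL): 1:+B, 2:+B, 3:+B, 4:+B, 5:+C, 6:-C, 7:-B, 8:+C, 9:+C, 10:+C, 11:-C, 12:-C, 13:-C, 14:+C, 15:+C, 16:-C
Rule 3 (four of five consecutive points beyond the same 1σ limit) is satisfied at point 4.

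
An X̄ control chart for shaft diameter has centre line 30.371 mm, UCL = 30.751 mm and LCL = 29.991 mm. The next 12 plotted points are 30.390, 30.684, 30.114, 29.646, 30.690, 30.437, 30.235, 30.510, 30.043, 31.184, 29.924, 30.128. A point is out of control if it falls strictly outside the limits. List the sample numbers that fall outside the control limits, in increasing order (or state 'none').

Compare each point to [29.991, 30.751]: sample 4 = 29.646 < LCL; sample 10 = 31.184 > UCL; sample 11 = 29.924 < LCL.

4, 10, 11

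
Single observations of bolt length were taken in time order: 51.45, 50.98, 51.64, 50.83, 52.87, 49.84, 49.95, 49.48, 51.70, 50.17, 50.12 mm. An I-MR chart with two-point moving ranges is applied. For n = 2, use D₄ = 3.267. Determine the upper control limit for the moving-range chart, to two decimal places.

Moving ranges: 0.47, 0.66, 0.81, 2.04, 3.03, 0.11, 0.47, 2.22, 1.53, 0.05; M̄R̄ = 11.3900 / 10 = 1.1390
UCL_MR = D₄·M̄R̄ = 3.267 × 1.1390 = 3.7211

3.72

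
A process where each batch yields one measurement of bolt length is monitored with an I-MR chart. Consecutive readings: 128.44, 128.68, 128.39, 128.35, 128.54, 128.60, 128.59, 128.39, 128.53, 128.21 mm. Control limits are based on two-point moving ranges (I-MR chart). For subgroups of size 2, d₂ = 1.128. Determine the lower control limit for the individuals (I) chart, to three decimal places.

X̄ = (128.44 + 128.68 + 128.39 + 128.35 + 128.54 + 128.60 + 128.59 + 128.39 + 128.53 + 128.21) / 10 = 128.4720
Moving ranges: 0.24, 0.29, 0.04, 0.19, 0.06, 0.01, 0.20, 0.14, 0.32; M̄R̄ = 1.4900 / 9 = 0.1656
LCL = X̄ − 3·M̄R̄/d₂ = 128.4720 − 3 × 0.1656 / 1.128 = 128.0317

128.032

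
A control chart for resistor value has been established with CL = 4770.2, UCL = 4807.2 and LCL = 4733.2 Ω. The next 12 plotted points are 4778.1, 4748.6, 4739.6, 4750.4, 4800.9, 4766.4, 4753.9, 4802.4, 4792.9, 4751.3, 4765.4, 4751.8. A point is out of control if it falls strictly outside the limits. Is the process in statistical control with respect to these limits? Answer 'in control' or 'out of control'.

All 12 points lie within [4733.2, 4807.2].

in control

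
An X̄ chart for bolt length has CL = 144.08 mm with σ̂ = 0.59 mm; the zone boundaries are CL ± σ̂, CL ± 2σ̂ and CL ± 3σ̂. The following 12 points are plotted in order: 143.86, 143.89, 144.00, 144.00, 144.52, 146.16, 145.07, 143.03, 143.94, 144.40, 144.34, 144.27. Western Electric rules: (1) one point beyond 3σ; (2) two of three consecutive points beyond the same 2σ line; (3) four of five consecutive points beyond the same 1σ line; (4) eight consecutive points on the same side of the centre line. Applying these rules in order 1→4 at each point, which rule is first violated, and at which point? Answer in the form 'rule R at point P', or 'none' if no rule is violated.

rule 1 at point 6

Zone of each point (C = within 1σ̂, B = 1σ̂–2σ̂, A = 2σ̂–3σ̂, * = beyond 3σ̂; sign = side of CL): 1:-C, 2:-C, 3:-C, 4:-C, 5:+C, 6:+*, 7:+B, 8:-B, 9:-C, 10:+C, 11:+C, 12:+C
Rule 1 (one point beyond the 3σ limits) is satisfied at point 6.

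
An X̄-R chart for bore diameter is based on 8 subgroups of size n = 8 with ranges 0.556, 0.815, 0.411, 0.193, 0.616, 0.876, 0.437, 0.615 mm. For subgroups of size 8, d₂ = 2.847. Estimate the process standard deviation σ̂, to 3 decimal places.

R̄ = (0.556 + 0.815 + 0.411 + 0.193 + 0.616 + 0.876 + 0.437 + 0.615) / 8 = 0.5649
σ̂ = R̄ / d₂ = 0.5649 / 2.847 = 0.1984

0.198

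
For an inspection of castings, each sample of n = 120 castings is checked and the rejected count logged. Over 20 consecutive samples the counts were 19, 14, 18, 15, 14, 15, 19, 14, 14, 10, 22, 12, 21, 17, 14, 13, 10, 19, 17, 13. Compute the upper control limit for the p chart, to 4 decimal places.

0.2210

p̄ = Σdᵢ / (k·n) = 310 / (20 × 120) = 0.12917
UCL = p̄ + 3·√(p̄(1−p̄)/n) = 0.12917 + 3 × √(0.12917×0.87083/120) = 0.12917 + 3 × 0.03062 = 0.22102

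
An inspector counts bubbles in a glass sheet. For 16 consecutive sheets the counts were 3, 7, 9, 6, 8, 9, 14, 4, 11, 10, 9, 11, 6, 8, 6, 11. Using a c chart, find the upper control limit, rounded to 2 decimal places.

16.87

c̄ = (3 + 7 + 9 + 6 + 8 + 9 + 14 + 4 + 11 + 10 + 9 + 11 + 6 + 8 + 6 + 11) / 16 = 132 / 16 = 8.2500
UCL = c̄ + 3√c̄ = 8.2500 + 3 × √8.2500 = 8.2500 + 3 × 2.8723 = 16.8668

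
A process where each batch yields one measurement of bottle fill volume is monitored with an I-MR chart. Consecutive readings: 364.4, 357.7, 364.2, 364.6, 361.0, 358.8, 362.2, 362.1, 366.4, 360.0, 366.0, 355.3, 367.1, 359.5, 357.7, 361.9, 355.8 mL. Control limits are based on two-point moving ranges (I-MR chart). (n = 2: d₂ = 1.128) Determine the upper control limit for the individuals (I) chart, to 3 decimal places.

X̄ = (364.4 + 357.7 + 364.2 + 364.6 + 361.0 + 358.8 + 362.2 + 362.1 + 366.4 + 360.0 + 366.0 + 355.3 + 367.1 + 359.5 + 357.7 + 361.9 + 355.8) / 17 = 361.4529
Moving ranges: 6.7, 6.5, 0.4, 3.6, 2.2, 3.4, 0.1, 4.3, 6.4, 6.0, 10.7, 11.8, 7.6, 1.8, 4.2, 6.1; M̄R̄ = 81.8000 / 16 = 5.1125
UCL = X̄ + 3·M̄R̄/d₂ = 361.4529 + 3 × 5.1125 / 1.128 = 375.0500

375.050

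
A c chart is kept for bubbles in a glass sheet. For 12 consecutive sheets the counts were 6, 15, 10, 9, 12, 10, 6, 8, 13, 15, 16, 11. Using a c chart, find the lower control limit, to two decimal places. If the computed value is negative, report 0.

c̄ = (6 + 15 + 10 + 9 + 12 + 10 + 6 + 8 + 13 + 15 + 16 + 11) / 12 = 131 / 12 = 10.9167
LCL = c̄ − 3√c̄ = 10.9167 − 3 × 3.3040 = 1.0046

1.00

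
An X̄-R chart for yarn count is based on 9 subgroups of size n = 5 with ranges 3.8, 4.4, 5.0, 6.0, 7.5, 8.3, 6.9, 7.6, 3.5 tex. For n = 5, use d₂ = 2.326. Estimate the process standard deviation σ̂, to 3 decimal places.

2.532

R̄ = (3.8 + 4.4 + 5.0 + 6.0 + 7.5 + 8.3 + 6.9 + 7.6 + 3.5) / 9 = 5.8889
σ̂ = R̄ / d₂ = 5.8889 / 2.326 = 2.5318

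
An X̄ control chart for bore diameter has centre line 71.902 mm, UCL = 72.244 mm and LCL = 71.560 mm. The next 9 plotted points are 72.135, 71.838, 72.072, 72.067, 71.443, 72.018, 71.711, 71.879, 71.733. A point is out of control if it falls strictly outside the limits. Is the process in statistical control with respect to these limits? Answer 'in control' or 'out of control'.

out of control

Compare each point to [71.560, 72.244]: sample 5 = 71.443 < LCL.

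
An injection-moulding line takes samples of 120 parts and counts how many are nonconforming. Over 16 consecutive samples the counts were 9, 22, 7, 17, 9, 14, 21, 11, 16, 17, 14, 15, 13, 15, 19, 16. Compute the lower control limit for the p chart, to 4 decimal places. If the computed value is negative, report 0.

0.0326

p̄ = Σdᵢ / (k·n) = 235 / (16 × 120) = 0.12240
LCL = p̄ − 3·√(p̄(1−p̄)/n) = 0.12240 − 3 × 0.02992 = 0.03264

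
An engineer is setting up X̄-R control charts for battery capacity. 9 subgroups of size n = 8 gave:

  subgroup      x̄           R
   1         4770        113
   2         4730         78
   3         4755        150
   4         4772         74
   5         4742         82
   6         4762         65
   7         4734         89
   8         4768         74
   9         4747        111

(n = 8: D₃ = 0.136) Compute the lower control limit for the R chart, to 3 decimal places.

R̄ = (113 + 78 + 150 + 74 + 82 + 65 + 89 + 74 + 111) / 9 = 836.0000 / 9 = 92.8889
LCL_R = D₃·R̄ = 0.136 × 92.8889 = 12.6329

12.633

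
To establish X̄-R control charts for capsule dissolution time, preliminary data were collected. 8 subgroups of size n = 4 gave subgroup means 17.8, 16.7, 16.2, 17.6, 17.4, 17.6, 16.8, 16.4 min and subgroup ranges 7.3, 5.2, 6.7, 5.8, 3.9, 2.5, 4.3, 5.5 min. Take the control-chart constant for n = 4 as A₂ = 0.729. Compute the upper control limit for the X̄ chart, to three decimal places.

X̄̄ = (17.8 + 16.7 + 16.2 + 17.6 + 17.4 + 17.6 + 16.8 + 16.4) / 8 = 136.5000 / 8 = 17.0625
R̄ = (7.3 + 5.2 + 6.7 + 5.8 + 3.9 + 2.5 + 4.3 + 5.5) / 8 = 41.2000 / 8 = 5.1500
UCL = X̄̄ + A₂·R̄ = 17.0625 + 0.729 × 5.1500 = 20.8168

20.817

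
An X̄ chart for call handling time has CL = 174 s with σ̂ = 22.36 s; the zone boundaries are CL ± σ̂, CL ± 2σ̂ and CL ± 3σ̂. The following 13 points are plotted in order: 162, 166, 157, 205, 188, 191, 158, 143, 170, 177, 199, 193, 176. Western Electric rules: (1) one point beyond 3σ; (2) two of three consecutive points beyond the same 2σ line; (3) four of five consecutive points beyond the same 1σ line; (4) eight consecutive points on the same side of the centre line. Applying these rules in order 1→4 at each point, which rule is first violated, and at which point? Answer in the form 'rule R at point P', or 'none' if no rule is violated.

none

Zone of each point (C = within 1σ̂, B = 1σ̂–2σ̂, A = 2σ̂–3σ̂, * = beyond 3σ̂; sign = side of CL): 1:-C, 2:-C, 3:-C, 4:+B, 5:+C, 6:+C, 7:-C, 8:-B, 9:-C, 10:+C, 11:+B, 12:+C, 13:+C
No rule fires across all 13 points.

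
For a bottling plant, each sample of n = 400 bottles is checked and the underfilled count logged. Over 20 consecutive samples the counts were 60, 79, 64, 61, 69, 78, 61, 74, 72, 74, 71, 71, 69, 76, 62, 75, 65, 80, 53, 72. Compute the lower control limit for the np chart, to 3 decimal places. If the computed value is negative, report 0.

46.592

p̄ = Σdᵢ / (k·n) = 1386 / (20 × 400) = 0.17325
LCL = np̄ − 3·√(np̄(1−p̄)) = 69.3000 − 3 × 7.5693 = 46.5922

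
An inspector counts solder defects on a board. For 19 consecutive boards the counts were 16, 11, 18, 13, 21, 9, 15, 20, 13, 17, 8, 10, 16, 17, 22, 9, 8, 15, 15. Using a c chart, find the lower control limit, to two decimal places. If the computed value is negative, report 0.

c̄ = (16 + 11 + 18 + 13 + 21 + 9 + 15 + 20 + 13 + 17 + 8 + 10 + 16 + 17 + 22 + 9 + 8 + 15 + 15) / 19 = 273 / 19 = 14.3684
LCL = c̄ − 3√c̄ = 14.3684 − 3 × 3.7906 = 2.9967

3.00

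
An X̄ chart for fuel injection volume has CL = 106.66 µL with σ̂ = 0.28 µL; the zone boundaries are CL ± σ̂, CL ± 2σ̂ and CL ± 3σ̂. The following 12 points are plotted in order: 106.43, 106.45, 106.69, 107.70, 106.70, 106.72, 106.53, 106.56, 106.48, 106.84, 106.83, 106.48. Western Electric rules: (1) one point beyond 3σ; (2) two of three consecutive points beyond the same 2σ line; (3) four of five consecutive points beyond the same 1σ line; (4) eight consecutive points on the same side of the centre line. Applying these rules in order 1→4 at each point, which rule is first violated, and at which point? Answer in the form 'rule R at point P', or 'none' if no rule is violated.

Zone of each point (C = within 1σ̂, B = 1σ̂–2σ̂, A = 2σ̂–3σ̂, * = beyond 3σ̂; sign = side of CL): 1:-C, 2:-C, 3:+C, 4:+*, 5:+C, 6:+C, 7:-C, 8:-C, 9:-C, 10:+C, 11:+C, 12:-C
Rule 1 (one point beyond the 3σ limits) is satisfied at point 4.

rule 1 at point 4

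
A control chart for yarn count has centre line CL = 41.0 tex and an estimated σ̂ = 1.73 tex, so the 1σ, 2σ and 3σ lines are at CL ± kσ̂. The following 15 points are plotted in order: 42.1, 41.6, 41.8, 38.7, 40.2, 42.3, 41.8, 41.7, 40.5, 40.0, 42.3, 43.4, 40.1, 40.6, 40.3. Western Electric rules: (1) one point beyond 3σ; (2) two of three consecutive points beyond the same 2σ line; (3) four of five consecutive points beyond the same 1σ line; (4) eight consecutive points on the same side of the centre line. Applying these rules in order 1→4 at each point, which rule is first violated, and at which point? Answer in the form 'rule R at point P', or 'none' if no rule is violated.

none

Zone of each point (C = within 1σ̂, B = 1σ̂–2σ̂, A = 2σ̂–3σ̂, * = beyond 3σ̂; sign = side of CL): 1:+C, 2:+C, 3:+C, 4:-B, 5:-C, 6:+C, 7:+C, 8:+C, 9:-C, 10:-C, 11:+C, 12:+B, 13:-C, 14:-C, 15:-C
No rule fires across all 15 points.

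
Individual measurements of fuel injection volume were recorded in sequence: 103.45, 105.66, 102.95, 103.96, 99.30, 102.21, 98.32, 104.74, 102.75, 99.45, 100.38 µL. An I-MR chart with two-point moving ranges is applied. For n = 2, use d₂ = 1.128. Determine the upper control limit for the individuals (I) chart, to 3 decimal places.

X̄ = (103.45 + 105.66 + 102.95 + 103.96 + 99.30 + 102.21 + 98.32 + 104.74 + 102.75 + 99.45 + 100.38) / 11 = 102.1064
Moving ranges: 2.21, 2.71, 1.01, 4.66, 2.91, 3.89, 6.42, 1.99, 3.30, 0.93; M̄R̄ = 30.0300 / 10 = 3.0030
UCL = X̄ + 3·M̄R̄/d₂ = 102.1064 + 3 × 3.0030 / 1.128 = 110.0931

110.093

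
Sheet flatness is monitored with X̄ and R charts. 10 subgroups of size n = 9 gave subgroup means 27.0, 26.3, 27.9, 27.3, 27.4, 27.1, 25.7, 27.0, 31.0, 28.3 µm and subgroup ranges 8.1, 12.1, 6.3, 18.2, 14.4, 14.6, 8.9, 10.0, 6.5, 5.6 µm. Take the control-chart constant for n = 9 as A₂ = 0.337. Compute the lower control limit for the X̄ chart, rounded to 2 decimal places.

23.97

X̄̄ = (27.0 + 26.3 + 27.9 + 27.3 + 27.4 + 27.1 + 25.7 + 27.0 + 31.0 + 28.3) / 10 = 275.0000 / 10 = 27.5000
R̄ = (8.1 + 12.1 + 6.3 + 18.2 + 14.4 + 14.6 + 8.9 + 10.0 + 6.5 + 5.6) / 10 = 104.7000 / 10 = 10.4700
LCL = X̄̄ − A₂·R̄ = 27.5000 − 0.337 × 10.4700 = 23.9716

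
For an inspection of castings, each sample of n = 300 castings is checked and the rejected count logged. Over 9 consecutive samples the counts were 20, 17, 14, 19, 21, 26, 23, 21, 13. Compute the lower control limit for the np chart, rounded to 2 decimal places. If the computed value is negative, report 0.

6.57

p̄ = Σdᵢ / (k·n) = 174 / (9 × 300) = 0.06444
LCL = np̄ − 3·√(np̄(1−p̄)) = 19.3333 − 3 × 4.2529 = 6.5745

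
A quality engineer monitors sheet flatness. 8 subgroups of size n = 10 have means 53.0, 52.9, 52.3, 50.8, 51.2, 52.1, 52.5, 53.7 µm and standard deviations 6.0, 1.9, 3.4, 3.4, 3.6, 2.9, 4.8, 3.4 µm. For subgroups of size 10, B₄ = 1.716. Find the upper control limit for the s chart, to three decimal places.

s̄ = (6.0 + 1.9 + 3.4 + 3.4 + 3.6 + 2.9 + 4.8 + 3.4) / 8 = 3.6750
UCL_s = B₄·s̄ = 1.716 × 3.6750 = 6.3063

6.306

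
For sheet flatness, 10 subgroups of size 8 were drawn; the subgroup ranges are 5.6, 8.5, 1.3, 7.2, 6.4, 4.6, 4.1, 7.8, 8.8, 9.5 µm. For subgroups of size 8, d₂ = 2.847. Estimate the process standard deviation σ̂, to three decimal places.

2.241

R̄ = (5.6 + 8.5 + 1.3 + 7.2 + 6.4 + 4.6 + 4.1 + 7.8 + 8.8 + 9.5) / 10 = 6.3800
σ̂ = R̄ / d₂ = 6.3800 / 2.847 = 2.2410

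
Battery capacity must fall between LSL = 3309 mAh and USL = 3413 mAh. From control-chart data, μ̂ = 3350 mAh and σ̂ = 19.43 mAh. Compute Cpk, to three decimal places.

0.703

Cpu = (USL − μ̂) / (3σ̂) = (3413 − 3350) / (3 × 19.43) = 1.0808; Cpl = (μ̂ − LSL) / (3σ̂) = (3350 − 3309) / (3 × 19.43) = 0.7034; Cpk = min(Cpu, Cpl) = 0.7034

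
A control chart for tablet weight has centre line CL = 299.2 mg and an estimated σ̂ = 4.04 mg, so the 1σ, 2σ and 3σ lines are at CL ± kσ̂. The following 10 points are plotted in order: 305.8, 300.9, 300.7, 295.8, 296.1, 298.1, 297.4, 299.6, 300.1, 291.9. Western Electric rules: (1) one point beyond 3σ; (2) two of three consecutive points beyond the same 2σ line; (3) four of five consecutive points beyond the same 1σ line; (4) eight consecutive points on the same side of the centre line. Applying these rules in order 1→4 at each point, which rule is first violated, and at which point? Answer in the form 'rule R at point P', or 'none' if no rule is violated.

none

Zone of each point (C = within 1σ̂, B = 1σ̂–2σ̂, A = 2σ̂–3σ̂, * = beyond 3σ̂; sign = side of CL): 1:+B, 2:+C, 3:+C, 4:-C, 5:-C, 6:-C, 7:-C, 8:+C, 9:+C, 10:-B
No rule fires across all 10 points.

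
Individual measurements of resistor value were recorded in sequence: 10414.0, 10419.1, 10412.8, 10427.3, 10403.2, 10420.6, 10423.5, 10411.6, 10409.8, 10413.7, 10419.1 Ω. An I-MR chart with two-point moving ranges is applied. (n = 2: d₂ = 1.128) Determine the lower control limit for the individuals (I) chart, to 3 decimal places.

X̄ = (10414.0 + 10419.1 + 10412.8 + 10427.3 + 10403.2 + 10420.6 + 10423.5 + 10411.6 + 10409.8 + 10413.7 + 10419.1) / 11 = 10415.8818
Moving ranges: 5.1, 6.3, 14.5, 24.1, 17.4, 2.9, 11.9, 1.8, 3.9, 5.4; M̄R̄ = 93.3000 / 10 = 9.3300
LCL = X̄ − 3·M̄R̄/d₂ = 10415.8818 − 3 × 9.3300 / 1.128 = 10391.0680

10391.068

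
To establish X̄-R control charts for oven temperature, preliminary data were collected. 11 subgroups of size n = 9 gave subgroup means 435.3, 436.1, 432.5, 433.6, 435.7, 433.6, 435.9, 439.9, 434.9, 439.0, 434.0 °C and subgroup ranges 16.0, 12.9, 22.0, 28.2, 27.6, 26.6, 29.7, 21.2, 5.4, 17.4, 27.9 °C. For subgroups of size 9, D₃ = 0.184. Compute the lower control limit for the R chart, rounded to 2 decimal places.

R̄ = (16.0 + 12.9 + 22.0 + 28.2 + 27.6 + 26.6 + 29.7 + 21.2 + 5.4 + 17.4 + 27.9) / 11 = 234.9000 / 11 = 21.3545
LCL_R = D₃·R̄ = 0.184 × 21.3545 = 3.9292

3.93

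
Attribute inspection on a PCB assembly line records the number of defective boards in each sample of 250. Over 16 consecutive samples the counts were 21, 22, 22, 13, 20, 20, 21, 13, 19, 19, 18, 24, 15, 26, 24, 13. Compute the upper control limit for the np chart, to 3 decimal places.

p̄ = Σdᵢ / (k·n) = 310 / (16 × 250) = 0.07750
UCL = np̄ + 3·√(np̄(1−p̄)) = 19.3750 + 3 × √(19.3750×0.92250) = 19.3750 + 3 × 4.2277 = 32.0581

32.058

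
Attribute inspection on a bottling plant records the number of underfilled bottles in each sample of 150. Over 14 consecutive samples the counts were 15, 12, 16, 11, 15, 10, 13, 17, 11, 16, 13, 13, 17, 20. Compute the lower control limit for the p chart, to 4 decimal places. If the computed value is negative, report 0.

0.0230

p̄ = Σdᵢ / (k·n) = 199 / (14 × 150) = 0.09476
LCL = p̄ − 3·√(p̄(1−p̄)/n) = 0.09476 − 3 × 0.02391 = 0.02302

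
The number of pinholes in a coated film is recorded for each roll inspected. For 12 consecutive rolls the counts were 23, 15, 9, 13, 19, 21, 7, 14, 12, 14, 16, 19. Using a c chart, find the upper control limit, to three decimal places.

c̄ = (23 + 15 + 9 + 13 + 19 + 21 + 7 + 14 + 12 + 14 + 16 + 19) / 12 = 182 / 12 = 15.1667
UCL = c̄ + 3√c̄ = 15.1667 + 3 × √15.1667 = 15.1667 + 3 × 3.8944 = 26.8500

26.850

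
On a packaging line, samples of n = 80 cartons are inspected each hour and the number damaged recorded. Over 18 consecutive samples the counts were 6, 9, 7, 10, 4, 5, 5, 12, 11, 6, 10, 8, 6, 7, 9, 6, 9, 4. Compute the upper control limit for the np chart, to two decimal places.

15.24

p̄ = Σdᵢ / (k·n) = 134 / (18 × 80) = 0.09306
UCL = np̄ + 3·√(np̄(1−p̄)) = 7.4444 + 3 × √(7.4444×0.90694) = 7.4444 + 3 × 2.5984 = 15.2397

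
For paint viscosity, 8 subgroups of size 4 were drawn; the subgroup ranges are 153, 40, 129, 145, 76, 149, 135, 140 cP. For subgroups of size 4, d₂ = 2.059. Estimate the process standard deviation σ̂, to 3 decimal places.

R̄ = (153 + 40 + 129 + 145 + 76 + 149 + 135 + 140) / 8 = 120.8750
σ̂ = R̄ / d₂ = 120.8750 / 2.059 = 58.7057

58.706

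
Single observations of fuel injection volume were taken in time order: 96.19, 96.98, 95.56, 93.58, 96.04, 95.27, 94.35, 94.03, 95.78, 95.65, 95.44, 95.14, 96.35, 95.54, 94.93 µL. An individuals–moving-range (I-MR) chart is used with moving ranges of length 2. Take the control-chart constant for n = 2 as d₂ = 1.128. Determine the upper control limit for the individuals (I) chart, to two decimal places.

97.99

X̄ = (96.19 + 96.98 + 95.56 + 93.58 + 96.04 + 95.27 + 94.35 + 94.03 + 95.78 + 95.65 + 95.44 + 95.14 + 96.35 + 95.54 + 94.93) / 15 = 95.3887
Moving ranges: 0.79, 1.42, 1.98, 2.46, 0.77, 0.92, 0.32, 1.75, 0.13, 0.21, 0.30, 1.21, 0.81, 0.61; M̄R̄ = 13.6800 / 14 = 0.9771
UCL = X̄ + 3·M̄R̄/d₂ = 95.3887 + 3 × 0.9771 / 1.128 = 97.9875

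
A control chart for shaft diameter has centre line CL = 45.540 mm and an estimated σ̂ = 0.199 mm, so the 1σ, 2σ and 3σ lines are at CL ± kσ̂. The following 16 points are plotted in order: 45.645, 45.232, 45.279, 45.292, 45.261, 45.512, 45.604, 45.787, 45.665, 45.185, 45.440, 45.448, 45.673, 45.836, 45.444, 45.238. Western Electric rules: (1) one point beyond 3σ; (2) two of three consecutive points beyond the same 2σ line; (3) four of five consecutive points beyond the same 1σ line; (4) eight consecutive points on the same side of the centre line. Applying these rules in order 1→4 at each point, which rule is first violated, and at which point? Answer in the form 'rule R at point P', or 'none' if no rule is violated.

rule 3 at point 5

Zone of each point (C = within 1σ̂, B = 1σ̂–2σ̂, A = 2σ̂–3σ̂, * = beyond 3σ̂; sign = side of CL): 1:+C, 2:-B, 3:-B, 4:-B, 5:-B, 6:-C, 7:+C, 8:+B, 9:+C, 10:-B, 11:-C, 12:-C, 13:+C, 14:+B, 15:-C, 16:-B
Rule 3 (four of five consecutive points beyond the same 1σ limit) is satisfied at point 5.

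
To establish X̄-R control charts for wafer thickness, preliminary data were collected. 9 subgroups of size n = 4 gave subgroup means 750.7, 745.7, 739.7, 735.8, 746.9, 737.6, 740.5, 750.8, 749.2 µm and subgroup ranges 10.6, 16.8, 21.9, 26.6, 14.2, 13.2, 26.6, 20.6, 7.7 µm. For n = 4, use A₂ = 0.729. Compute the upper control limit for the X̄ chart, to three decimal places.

X̄̄ = (750.7 + 745.7 + 739.7 + 735.8 + 746.9 + 737.6 + 740.5 + 750.8 + 749.2) / 9 = 6696.9000 / 9 = 744.1000
R̄ = (10.6 + 16.8 + 21.9 + 26.6 + 14.2 + 13.2 + 26.6 + 20.6 + 7.7) / 9 = 158.2000 / 9 = 17.5778
UCL = X̄̄ + A₂·R̄ = 744.1000 + 0.729 × 17.5778 = 756.9142

756.914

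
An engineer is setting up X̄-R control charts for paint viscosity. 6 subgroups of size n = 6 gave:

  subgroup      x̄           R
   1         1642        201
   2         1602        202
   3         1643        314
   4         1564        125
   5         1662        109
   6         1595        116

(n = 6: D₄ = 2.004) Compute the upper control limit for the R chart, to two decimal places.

R̄ = (201 + 202 + 314 + 125 + 109 + 116) / 6 = 1067.0000 / 6 = 177.8333
UCL_R = D₄·R̄ = 2.004 × 177.8333 = 356.3780

356.38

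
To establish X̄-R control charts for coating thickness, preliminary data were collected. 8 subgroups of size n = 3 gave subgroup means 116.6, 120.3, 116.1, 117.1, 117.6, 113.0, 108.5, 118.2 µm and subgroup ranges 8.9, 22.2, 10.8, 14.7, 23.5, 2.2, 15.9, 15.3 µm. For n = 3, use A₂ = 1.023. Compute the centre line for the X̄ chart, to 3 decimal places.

X̄̄ = (116.6 + 120.3 + 116.1 + 117.1 + 117.6 + 113.0 + 108.5 + 118.2) / 8 = 927.4000 / 8 = 115.9250
CL = X̄̄ = 115.9250

115.925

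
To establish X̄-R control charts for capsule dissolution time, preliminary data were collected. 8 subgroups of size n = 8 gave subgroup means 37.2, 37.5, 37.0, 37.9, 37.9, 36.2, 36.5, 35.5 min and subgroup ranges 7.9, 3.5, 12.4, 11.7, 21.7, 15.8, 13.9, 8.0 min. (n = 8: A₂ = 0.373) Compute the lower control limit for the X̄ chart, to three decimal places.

32.538

X̄̄ = (37.2 + 37.5 + 37.0 + 37.9 + 37.9 + 36.2 + 36.5 + 35.5) / 8 = 295.7000 / 8 = 36.9625
R̄ = (7.9 + 3.5 + 12.4 + 11.7 + 21.7 + 15.8 + 13.9 + 8.0) / 8 = 94.9000 / 8 = 11.8625
LCL = X̄̄ − A₂·R̄ = 36.9625 − 0.373 × 11.8625 = 32.5378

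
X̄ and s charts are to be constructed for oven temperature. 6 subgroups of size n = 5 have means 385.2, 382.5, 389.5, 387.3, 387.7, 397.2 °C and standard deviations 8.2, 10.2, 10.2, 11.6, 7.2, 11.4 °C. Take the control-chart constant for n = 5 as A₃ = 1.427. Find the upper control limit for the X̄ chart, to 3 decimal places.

X̄̄ = (385.2 + 382.5 + 389.5 + 387.3 + 387.7 + 397.2) / 6 = 388.2333
s̄ = (8.2 + 10.2 + 10.2 + 11.6 + 7.2 + 11.4) / 6 = 9.8000
UCL = X̄̄ + A₃·s̄ = 388.2333 + 1.427 × 9.8000 = 402.2179

402.218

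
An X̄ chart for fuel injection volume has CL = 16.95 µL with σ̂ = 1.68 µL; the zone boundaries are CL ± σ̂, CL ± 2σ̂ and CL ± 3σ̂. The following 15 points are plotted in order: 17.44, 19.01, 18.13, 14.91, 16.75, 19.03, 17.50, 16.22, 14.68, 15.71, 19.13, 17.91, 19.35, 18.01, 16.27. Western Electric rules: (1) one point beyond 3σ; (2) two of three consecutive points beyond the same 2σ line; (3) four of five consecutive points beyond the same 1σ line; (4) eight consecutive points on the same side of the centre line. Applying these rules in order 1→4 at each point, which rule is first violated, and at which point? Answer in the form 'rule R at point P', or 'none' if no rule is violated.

none

Zone of each point (C = within 1σ̂, B = 1σ̂–2σ̂, A = 2σ̂–3σ̂, * = beyond 3σ̂; sign = side of CL): 1:+C, 2:+B, 3:+C, 4:-B, 5:-C, 6:+B, 7:+C, 8:-C, 9:-B, 10:-C, 11:+B, 12:+C, 13:+B, 14:+C, 15:-C
No rule fires across all 15 points.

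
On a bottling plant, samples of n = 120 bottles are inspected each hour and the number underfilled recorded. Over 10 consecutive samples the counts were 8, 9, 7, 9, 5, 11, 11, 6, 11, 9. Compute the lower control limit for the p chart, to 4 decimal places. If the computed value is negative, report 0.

p̄ = Σdᵢ / (k·n) = 86 / (10 × 120) = 0.07167
LCL = p̄ − 3·√(p̄(1−p̄)/n) = 0.07167 − 3 × 0.02355 = 0.00103

0.0010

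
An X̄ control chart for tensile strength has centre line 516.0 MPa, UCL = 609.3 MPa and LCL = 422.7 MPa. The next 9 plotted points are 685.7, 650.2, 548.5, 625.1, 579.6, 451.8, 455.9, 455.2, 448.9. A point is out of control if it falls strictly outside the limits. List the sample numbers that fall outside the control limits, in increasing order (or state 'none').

1, 2, 4

Compare each point to [422.7, 609.3]: sample 1 = 685.7 > UCL; sample 2 = 650.2 > UCL; sample 4 = 625.1 > UCL.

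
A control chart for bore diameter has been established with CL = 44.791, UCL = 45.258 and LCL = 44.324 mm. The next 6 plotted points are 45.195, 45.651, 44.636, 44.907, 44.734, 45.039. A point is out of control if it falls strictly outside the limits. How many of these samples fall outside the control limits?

1

Compare each point to [44.324, 45.258]: sample 2 = 45.651 > UCL.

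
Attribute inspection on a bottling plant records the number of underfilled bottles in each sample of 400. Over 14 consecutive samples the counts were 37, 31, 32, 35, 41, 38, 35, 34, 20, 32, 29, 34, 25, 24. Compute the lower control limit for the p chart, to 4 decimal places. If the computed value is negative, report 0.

0.0392

p̄ = Σdᵢ / (k·n) = 447 / (14 × 400) = 0.07982
LCL = p̄ − 3·√(p̄(1−p̄)/n) = 0.07982 − 3 × 0.01355 = 0.03917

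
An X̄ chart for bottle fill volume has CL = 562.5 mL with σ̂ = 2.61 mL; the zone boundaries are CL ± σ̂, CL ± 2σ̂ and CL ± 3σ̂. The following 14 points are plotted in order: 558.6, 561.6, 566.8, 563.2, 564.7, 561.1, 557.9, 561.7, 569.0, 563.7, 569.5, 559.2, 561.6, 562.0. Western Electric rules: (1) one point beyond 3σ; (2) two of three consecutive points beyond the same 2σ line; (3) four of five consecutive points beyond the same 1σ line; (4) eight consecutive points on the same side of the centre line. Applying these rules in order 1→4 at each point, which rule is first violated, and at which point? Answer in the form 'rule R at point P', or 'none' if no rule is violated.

rule 2 at point 11

Zone of each point (C = within 1σ̂, B = 1σ̂–2σ̂, A = 2σ̂–3σ̂, * = beyond 3σ̂; sign = side of CL): 1:-B, 2:-C, 3:+B, 4:+C, 5:+C, 6:-C, 7:-B, 8:-C, 9:+A, 10:+C, 11:+A, 12:-B, 13:-C, 14:-C
Rule 2 (two of three consecutive points beyond the same 2σ limit) is satisfied at point 11.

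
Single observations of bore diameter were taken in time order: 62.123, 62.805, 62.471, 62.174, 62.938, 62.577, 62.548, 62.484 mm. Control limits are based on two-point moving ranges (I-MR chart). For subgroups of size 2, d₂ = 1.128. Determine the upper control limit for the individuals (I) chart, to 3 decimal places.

X̄ = (62.123 + 62.805 + 62.471 + 62.174 + 62.938 + 62.577 + 62.548 + 62.484) / 8 = 62.5150
Moving ranges: 0.682, 0.334, 0.297, 0.764, 0.361, 0.029, 0.064; M̄R̄ = 2.5310 / 7 = 0.3616
UCL = X̄ + 3·M̄R̄/d₂ = 62.5150 + 3 × 0.3616 / 1.128 = 63.4766

63.477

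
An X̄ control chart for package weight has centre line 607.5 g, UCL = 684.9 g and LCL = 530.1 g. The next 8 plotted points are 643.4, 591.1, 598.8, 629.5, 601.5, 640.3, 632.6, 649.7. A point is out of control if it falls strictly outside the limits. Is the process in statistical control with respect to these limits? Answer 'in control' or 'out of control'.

All 8 points lie within [530.1, 684.9].

in control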